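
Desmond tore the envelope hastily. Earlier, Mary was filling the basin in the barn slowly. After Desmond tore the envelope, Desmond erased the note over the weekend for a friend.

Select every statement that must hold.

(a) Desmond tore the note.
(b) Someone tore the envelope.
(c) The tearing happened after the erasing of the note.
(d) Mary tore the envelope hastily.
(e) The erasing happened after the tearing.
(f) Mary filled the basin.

(a) Not entailed — Desmond tore the envelope, not the note; the note belongs to the erasing event.
(b) Entailed — every conjunct here is already in the original tearing event.
(c) Not entailed — the narrative places the tearing before the erasing, not after.
(d) Not entailed — the passage has Desmond tearing the envelope, not Mary.
(e) Entailed — the narrative places the tearing before the erasing.
(f) Not entailed — 'was filling' is progressive on an accomplishment; it does not entail the completed 'filled'.

(b), (e)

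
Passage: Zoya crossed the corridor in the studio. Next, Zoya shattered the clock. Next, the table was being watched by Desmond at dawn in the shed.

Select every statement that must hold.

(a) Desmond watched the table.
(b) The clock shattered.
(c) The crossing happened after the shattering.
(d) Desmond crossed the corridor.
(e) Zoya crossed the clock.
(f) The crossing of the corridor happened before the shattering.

(a), (b), (f)

(a) Entailed — 'watch' is an activity; 'was watching' entails that some watching happened, so 'watched' holds.
(b) Entailed — 'Zoya shattered the clock' is causative; it entails the inchoative 'the clock shattered'.
(c) Not entailed — the narrative places the crossing before the shattering, not after.
(d) Not entailed — the passage has Zoya crossing the corridor, not Desmond.
(e) Not entailed — Zoya crossed the corridor, not the clock; the clock belongs to the shattering event.
(f) Entailed — the narrative places the crossing before the shattering.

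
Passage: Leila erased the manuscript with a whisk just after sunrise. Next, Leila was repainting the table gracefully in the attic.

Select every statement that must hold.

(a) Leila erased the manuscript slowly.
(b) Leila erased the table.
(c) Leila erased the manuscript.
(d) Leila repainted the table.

(c)

(a) Not entailed — 'slowly' adds information not in the original event.
(b) Not entailed — Leila erased the manuscript, not the table; the table belongs to the repainting event.
(c) Entailed — dropping 'with a whisk', 'just after sunrise' leaves a sub-description the original still satisfies.
(d) Not entailed — 'was repainting' is progressive on an accomplishment; it does not entail the completed 'repainted'.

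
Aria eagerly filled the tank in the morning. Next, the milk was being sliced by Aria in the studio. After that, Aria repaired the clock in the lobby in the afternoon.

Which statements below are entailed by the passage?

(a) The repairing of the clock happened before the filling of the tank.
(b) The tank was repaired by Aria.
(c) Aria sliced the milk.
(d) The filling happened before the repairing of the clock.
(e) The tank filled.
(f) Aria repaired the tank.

(a) Not entailed — the narrative places the filling before the repairing, not after.
(b) Not entailed — Aria repaired the clock, not the tank; the tank belongs to the filling event.
(c) Not entailed — 'was slicing' is progressive on an accomplishment; it does not entail the completed 'sliced'.
(d) Entailed — the narrative places the filling before the repairing.
(e) Entailed — 'Aria filled the tank' is causative; it entails the inchoative 'the tank filled'.
(f) Not entailed — Aria repaired the clock, not the tank; the tank belongs to the filling event.

(d), (e)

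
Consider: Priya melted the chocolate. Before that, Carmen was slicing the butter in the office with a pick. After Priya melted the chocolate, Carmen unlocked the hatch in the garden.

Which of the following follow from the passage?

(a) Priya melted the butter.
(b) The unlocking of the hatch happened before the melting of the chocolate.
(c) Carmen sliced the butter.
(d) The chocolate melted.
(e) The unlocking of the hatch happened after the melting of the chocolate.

(d), (e)

(a) Not entailed — Priya melted the chocolate, not the butter; the butter belongs to the slicing event.
(b) Not entailed — the narrative places the melting before the unlocking, not after.
(c) Not entailed — 'was slicing' is progressive on an accomplishment; it does not entail the completed 'sliced'.
(d) Entailed — 'Priya melted the chocolate' is causative; it entails the inchoative 'the chocolate melted'.
(e) Entailed — the narrative places the melting before the unlocking.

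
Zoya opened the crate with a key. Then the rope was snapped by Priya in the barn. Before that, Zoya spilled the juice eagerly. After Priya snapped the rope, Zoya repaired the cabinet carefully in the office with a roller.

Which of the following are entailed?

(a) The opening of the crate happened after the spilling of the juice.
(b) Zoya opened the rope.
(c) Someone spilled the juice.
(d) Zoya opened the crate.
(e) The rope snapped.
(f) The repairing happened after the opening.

(c), (d), (e), (f)

(a) Not entailed — the narrative doesn't order the spilling relative to the opening.
(b) Not entailed — Zoya opened the crate, not the rope; the rope belongs to the snapping event.
(c) Entailed — every conjunct here is already in the original spilling event.
(d) Entailed — the original entails any weakening of itself; this just drops 'with a key'.
(e) Entailed — 'Priya snapped the rope' is causative; it entails the inchoative 'the rope snapped'.
(f) Entailed — the narrative places the opening before the repairing.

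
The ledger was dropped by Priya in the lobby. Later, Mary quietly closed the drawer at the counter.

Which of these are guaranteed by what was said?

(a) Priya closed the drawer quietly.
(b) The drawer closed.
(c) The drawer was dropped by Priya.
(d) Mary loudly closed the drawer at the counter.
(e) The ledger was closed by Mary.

(b)

(a) Not entailed — the passage has Mary closing the drawer, not Priya.
(b) Entailed — 'Mary closed the drawer' is causative; it entails the inchoative 'the drawer closed'.
(c) Not entailed — Priya dropped the ledger, not the drawer; the drawer belongs to the closing event.
(d) Not entailed — 'loudly' adds a manner not in (and inconsistent with) the original.
(e) Not entailed — Mary closed the drawer, not the ledger; the ledger belongs to the dropping event.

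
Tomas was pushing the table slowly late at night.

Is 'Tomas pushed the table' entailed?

'push' is atelic; if Tomas was pushing the table, then Tomas pushed the table (for some time).

yes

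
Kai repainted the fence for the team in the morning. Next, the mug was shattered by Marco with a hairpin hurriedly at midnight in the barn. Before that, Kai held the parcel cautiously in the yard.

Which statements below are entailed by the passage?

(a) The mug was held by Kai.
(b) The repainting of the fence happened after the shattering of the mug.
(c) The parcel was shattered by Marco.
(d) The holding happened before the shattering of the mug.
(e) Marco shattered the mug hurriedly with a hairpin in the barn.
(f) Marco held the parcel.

(d), (e)

(a) Not entailed — Kai held the parcel, not the mug; the mug belongs to the shattering event.
(b) Not entailed — the narrative places the repainting before the shattering, not after.
(c) Not entailed — Marco shattered the mug, not the parcel; the parcel belongs to the holding event.
(d) Entailed — the narrative places the holding before the shattering.
(e) Entailed — every conjunct here is already in the original shattering event.
(f) Not entailed — the passage has Kai holding the parcel, not Marco.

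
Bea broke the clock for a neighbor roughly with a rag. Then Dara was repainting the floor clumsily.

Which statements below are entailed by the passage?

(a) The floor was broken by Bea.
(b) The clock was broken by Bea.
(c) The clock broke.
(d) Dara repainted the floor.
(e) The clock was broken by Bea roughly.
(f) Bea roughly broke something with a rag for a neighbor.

(a) Not entailed — Bea broke the clock, not the floor; the floor belongs to the repainting event.
(b) Entailed — the original entails any weakening of itself; this just drops 'for a neighbor', 'roughly', 'with a rag'.
(c) Entailed — 'Bea broke the clock' is causative; it entails the inchoative 'the clock broke'.
(d) Not entailed — 'was repainting' is progressive on an accomplishment; it does not entail the completed 'repainted'.
(e) Entailed — this follows by dropping conjuncts from the breaking event's description.
(f) Entailed — this follows by dropping conjuncts from the breaking event's description.

(b), (c), (e), (f)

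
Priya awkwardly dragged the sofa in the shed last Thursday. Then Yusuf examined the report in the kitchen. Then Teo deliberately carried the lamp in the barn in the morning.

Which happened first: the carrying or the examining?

the examining

The connectives place the examining before the carrying.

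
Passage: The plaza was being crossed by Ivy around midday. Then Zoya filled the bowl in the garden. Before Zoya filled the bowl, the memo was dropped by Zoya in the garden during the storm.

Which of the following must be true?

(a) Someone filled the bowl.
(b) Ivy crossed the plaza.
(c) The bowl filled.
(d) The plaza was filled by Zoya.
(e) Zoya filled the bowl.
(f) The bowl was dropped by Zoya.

(a) Entailed — the original entails any weakening of itself; this just drops 'in the garden' and generalizes the agent.
(b) Not entailed — 'was crossing' is progressive on an accomplishment; it does not entail the completed 'crossed'.
(c) Entailed — 'Zoya filled the bowl' is causative; it entails the inchoative 'the bowl filled'.
(d) Not entailed — Zoya filled the bowl, not the plaza; the plaza belongs to the crossing event.
(e) Entailed — every conjunct here is already in the original filling event.
(f) Not entailed — Zoya dropped the memo, not the bowl; the bowl belongs to the filling event.

(a), (c), (e)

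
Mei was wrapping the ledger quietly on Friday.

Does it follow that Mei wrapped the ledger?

'was wrapping' is progressive; for an accomplishment like 'wrap the ledger', it doesn't entail completion.

no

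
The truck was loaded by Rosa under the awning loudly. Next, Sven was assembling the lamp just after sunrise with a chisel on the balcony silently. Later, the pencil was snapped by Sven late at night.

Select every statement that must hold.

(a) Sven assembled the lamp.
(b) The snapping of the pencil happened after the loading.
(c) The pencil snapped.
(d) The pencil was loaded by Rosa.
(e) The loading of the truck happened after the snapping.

(a) Not entailed — 'was assembling' is progressive on an accomplishment; it does not entail the completed 'assembled'.
(b) Entailed — the narrative places the loading before the snapping.
(c) Entailed — 'Sven snapped the pencil' is causative; it entails the inchoative 'the pencil snapped'.
(d) Not entailed — Rosa loaded the truck, not the pencil; the pencil belongs to the snapping event.
(e) Not entailed — the narrative places the loading before the snapping, not after.

(b), (c)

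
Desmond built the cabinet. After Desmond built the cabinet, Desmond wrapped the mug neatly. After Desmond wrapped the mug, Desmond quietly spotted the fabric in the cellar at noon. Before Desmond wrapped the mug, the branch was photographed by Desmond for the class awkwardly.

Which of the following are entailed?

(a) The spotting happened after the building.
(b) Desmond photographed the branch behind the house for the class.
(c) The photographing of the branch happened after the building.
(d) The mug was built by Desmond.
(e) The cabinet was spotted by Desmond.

(a) Entailed — the narrative places the building before the spotting.
(b) Not entailed — 'behind the house' adds information not in the original event.
(c) Not entailed — the narrative doesn't order the building relative to the photographing.
(d) Not entailed — Desmond built the cabinet, not the mug; the mug belongs to the wrapping event.
(e) Not entailed — Desmond spotted the fabric, not the cabinet; the cabinet belongs to the building event.

(a)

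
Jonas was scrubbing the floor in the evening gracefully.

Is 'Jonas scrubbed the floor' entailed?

'scrub' is atelic; if Jonas was scrubbing the floor, then Jonas scrubbed the floor (for some time).

yes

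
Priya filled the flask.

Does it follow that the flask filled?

yes

'Priya filled the flask' is the causative; it entails the inchoative 'the flask filled'.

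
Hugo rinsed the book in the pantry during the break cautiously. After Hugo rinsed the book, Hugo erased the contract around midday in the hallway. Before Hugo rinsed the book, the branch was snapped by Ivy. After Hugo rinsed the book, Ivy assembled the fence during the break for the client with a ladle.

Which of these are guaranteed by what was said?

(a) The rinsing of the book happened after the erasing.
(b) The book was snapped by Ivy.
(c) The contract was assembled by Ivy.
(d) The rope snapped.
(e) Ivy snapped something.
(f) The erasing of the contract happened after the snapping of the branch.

(e), (f)

(a) Not entailed — the narrative places the rinsing before the erasing, not after.
(b) Not entailed — Ivy snapped the branch, not the book; the book belongs to the rinsing event.
(c) Not entailed — Ivy assembled the fence, not the contract; the contract belongs to the erasing event.
(d) Not entailed — the branch is what snapped, not the rope.
(e) Entailed — every conjunct here is already in the original snapping event.
(f) Entailed — the narrative places the snapping before the erasing.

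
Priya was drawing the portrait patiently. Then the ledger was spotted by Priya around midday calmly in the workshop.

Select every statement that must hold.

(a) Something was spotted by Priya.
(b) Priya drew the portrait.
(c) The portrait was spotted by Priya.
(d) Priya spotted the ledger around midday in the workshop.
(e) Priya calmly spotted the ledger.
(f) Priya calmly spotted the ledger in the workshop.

(a) Entailed — the original entails any weakening of itself; this just drops 'around midday', 'in the workshop', 'calmly' and generalizes the patient.
(b) Not entailed — 'was drawing' is progressive on an accomplishment; it does not entail the completed 'drew'.
(c) Not entailed — Priya spotted the ledger, not the portrait; the portrait belongs to the drawing event.
(d) Entailed — the original entails any weakening of itself; this just drops 'calmly'.
(e) Entailed — dropping 'around midday', 'in the workshop' leaves a sub-description the original still satisfies.
(f) Entailed — dropping 'around midday' leaves a sub-description the original still satisfies.

(a), (d), (e), (f)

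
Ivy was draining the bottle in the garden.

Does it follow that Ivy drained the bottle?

'was draining' is progressive; for an accomplishment like 'drain the bottle', it doesn't entail completion.

no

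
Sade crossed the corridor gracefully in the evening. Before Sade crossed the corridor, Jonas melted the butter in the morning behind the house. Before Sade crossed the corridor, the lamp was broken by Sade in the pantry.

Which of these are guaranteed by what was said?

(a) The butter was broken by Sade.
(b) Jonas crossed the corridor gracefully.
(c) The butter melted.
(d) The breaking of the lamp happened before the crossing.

(a) Not entailed — Sade broke the lamp, not the butter; the butter belongs to the melting event.
(b) Not entailed — the passage has Sade crossing the corridor, not Jonas.
(c) Entailed — 'Jonas melted the butter' is causative; it entails the inchoative 'the butter melted'.
(d) Entailed — the narrative places the breaking before the crossing.

(c), (d)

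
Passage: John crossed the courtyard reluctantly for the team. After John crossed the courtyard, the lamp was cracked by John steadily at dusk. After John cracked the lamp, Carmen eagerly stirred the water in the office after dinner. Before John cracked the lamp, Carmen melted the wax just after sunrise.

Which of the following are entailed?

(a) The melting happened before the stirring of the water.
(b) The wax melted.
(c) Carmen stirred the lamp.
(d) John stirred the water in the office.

(a), (b)

(a) Entailed — the narrative places the melting before the stirring.
(b) Entailed — 'Carmen melted the wax' is causative; it entails the inchoative 'the wax melted'.
(c) Not entailed — Carmen stirred the water, not the lamp; the lamp belongs to the cracking event.
(d) Not entailed — the passage has Carmen stirring the water, not John.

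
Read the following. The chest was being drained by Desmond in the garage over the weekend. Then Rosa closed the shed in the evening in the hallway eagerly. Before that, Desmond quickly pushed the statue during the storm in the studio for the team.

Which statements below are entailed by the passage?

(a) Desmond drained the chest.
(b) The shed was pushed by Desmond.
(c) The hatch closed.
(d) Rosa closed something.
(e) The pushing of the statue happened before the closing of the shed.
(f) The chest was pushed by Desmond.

(a) Not entailed — 'was draining' is progressive on an accomplishment; it does not entail the completed 'drained'.
(b) Not entailed — Desmond pushed the statue, not the shed; the shed belongs to the closing event.
(c) Not entailed — the shed is what closed, not the hatch.
(d) Entailed — every conjunct here is already in the original closing event.
(e) Entailed — the narrative places the pushing before the closing.
(f) Not entailed — Desmond pushed the statue, not the chest; the chest belongs to the draining event.

(d), (e)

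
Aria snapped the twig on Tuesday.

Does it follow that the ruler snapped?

no

Nothing is said about any ruler; only the twig is affected.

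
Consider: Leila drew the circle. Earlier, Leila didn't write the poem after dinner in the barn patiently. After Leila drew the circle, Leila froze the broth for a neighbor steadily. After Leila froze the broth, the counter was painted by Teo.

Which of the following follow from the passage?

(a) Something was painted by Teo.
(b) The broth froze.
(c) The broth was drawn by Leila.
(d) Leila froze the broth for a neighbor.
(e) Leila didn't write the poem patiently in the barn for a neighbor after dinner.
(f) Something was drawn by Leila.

(a), (b), (d), (e), (f)

(a) Entailed — every conjunct here is already in the original painting event.
(b) Entailed — 'Leila froze the broth' is causative; it entails the inchoative 'the broth froze'.
(c) Not entailed — Leila drew the circle, not the broth; the broth belongs to the freezing event.
(d) Entailed — the original entails any weakening of itself; this just drops 'steadily'.
(e) Entailed — under negation, adding a further restriction is entailed: if no such writing event occurred, none occurred for a neighbor either.
(f) Entailed — generalizing the patient leaves a sub-description the original still satisfies.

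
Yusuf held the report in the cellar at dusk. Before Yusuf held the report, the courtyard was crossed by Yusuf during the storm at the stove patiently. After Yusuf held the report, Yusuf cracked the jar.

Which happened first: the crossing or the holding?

The connectives place the crossing before the holding.

the crossing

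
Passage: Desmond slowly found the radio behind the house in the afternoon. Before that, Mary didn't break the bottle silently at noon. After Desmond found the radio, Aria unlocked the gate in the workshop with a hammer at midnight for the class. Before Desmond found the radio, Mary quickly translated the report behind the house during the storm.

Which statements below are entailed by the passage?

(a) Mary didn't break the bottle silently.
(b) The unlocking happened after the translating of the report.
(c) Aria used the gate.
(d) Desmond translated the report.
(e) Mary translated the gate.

(a) Not entailed — dropping 'at noon' under negation is not valid — the original leaves open that Mary broke the bottle some other way.
(b) Entailed — the narrative places the translating before the unlocking.
(c) Not entailed — the gate is the patient, not an instrument — Aria used a hammer.
(d) Not entailed — the passage has Mary translating the report, not Desmond.
(e) Not entailed — Mary translated the report, not the gate; the gate belongs to the unlocking event.

(b)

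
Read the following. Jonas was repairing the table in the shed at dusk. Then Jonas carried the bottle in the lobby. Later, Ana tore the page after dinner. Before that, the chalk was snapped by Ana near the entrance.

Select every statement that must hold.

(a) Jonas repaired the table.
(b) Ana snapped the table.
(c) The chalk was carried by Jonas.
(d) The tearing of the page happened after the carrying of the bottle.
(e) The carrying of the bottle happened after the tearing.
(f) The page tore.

(a) Not entailed — 'was repairing' is progressive on an accomplishment; it does not entail the completed 'repaired'.
(b) Not entailed — Ana snapped the chalk, not the table; the table belongs to the repairing event.
(c) Not entailed — Jonas carried the bottle, not the chalk; the chalk belongs to the snapping event.
(d) Entailed — the narrative places the carrying before the tearing.
(e) Not entailed — the narrative places the carrying before the tearing, not after.
(f) Entailed — 'Ana tore the page' is causative; it entails the inchoative 'the page tore'.

(d), (f)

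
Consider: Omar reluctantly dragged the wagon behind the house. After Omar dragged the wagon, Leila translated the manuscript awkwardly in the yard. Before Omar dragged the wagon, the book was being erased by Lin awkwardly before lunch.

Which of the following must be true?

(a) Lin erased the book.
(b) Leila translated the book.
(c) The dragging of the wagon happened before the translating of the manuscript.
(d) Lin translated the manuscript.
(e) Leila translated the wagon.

(c)

(a) Not entailed — 'was erasing' is progressive on an accomplishment; it does not entail the completed 'erased'.
(b) Not entailed — Leila translated the manuscript, not the book; the book belongs to the erasing event.
(c) Entailed — the narrative places the dragging before the translating.
(d) Not entailed — the passage has Leila translating the manuscript, not Lin.
(e) Not entailed — Leila translated the manuscript, not the wagon; the wagon belongs to the dragging event.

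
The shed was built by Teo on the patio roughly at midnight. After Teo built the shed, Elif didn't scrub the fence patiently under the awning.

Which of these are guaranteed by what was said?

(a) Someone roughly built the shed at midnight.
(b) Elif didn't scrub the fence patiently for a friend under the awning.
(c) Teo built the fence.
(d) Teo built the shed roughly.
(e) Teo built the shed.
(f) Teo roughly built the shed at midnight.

(a), (b), (d), (e), (f)

(a) Entailed — every conjunct here is already in the original building event.
(b) Entailed — under negation, adding a further restriction is entailed: if no such scrubbing event occurred, none occurred for a friend either.
(c) Not entailed — Teo built the shed, not the fence; the fence belongs to the scrubbing event.
(d) Entailed — the original entails any weakening of itself; this just drops 'on the patio', 'at midnight'.
(e) Entailed — every conjunct here is already in the original building event.
(f) Entailed — this follows by dropping conjuncts from the building event's description.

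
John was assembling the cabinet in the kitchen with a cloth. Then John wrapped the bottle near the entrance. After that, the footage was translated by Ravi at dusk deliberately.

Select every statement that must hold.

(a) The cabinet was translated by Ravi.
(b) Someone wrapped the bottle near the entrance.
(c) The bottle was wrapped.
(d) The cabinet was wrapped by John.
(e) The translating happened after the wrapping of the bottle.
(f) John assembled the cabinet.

(a) Not entailed — Ravi translated the footage, not the cabinet; the cabinet belongs to the assembling event.
(b) Entailed — this follows by dropping conjuncts from the wrapping event's description.
(c) Entailed — this follows by dropping conjuncts from the wrapping event's description.
(d) Not entailed — John wrapped the bottle, not the cabinet; the cabinet belongs to the assembling event.
(e) Entailed — the narrative places the wrapping before the translating.
(f) Not entailed — 'was assembling' is progressive on an accomplishment; it does not entail the completed 'assembled'.

(b), (c), (e)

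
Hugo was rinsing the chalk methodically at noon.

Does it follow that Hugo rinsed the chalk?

'rinse' is atelic; if Hugo was rinsing the chalk, then Hugo rinsed the chalk (for some time).

yes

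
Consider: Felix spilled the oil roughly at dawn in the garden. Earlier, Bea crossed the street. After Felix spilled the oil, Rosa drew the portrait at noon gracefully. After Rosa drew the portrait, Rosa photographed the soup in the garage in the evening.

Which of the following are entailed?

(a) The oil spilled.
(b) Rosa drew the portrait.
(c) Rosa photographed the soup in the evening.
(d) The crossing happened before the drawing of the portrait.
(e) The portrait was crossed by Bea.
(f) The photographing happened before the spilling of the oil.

(a), (b), (c), (d)

(a) Entailed — 'Felix spilled the oil' is causative; it entails the inchoative 'the oil spilled'.
(b) Entailed — dropping 'gracefully', 'at noon' leaves a sub-description the original still satisfies.
(c) Entailed — every conjunct here is already in the original photographing event.
(d) Entailed — the narrative places the crossing before the drawing.
(e) Not entailed — Bea crossed the street, not the portrait; the portrait belongs to the drawing event.
(f) Not entailed — the narrative places the spilling before the photographing, not after.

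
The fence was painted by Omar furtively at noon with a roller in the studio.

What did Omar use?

a roller

'with a roller' marks the instrument of the painting event.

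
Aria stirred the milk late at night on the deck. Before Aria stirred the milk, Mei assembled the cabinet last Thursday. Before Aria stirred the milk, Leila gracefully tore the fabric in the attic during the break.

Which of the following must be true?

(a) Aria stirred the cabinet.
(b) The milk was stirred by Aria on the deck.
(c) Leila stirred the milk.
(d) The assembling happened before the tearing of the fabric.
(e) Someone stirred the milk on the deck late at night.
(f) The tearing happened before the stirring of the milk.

(a) Not entailed — Aria stirred the milk, not the cabinet; the cabinet belongs to the assembling event.
(b) Entailed — every conjunct here is already in the original stirring event.
(c) Not entailed — the passage has Aria stirring the milk, not Leila.
(d) Not entailed — the narrative doesn't order the assembling relative to the tearing.
(e) Entailed — every conjunct here is already in the original stirring event.
(f) Entailed — the narrative places the tearing before the stirring.

(b), (e), (f)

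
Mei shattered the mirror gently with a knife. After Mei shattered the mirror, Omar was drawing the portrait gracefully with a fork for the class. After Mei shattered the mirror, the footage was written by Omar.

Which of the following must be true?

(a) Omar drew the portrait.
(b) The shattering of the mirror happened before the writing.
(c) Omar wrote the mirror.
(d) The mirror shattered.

(b), (d)

(a) Not entailed — 'was drawing' is progressive on an accomplishment; it does not entail the completed 'drew'.
(b) Entailed — the narrative places the shattering before the writing.
(c) Not entailed — Omar wrote the footage, not the mirror; the mirror belongs to the shattering event.
(d) Entailed — 'Mei shattered the mirror' is causative; it entails the inchoative 'the mirror shattered'.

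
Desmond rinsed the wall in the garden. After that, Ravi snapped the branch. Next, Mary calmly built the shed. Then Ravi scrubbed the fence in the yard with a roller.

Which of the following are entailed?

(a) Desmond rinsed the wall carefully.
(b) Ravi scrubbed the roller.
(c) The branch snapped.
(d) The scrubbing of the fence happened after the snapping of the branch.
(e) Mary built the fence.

(a) Not entailed — 'carefully' adds information not in the original event.
(b) Not entailed — the roller is the instrument, not what was scrubbed.
(c) Entailed — 'Ravi snapped the branch' is causative; it entails the inchoative 'the branch snapped'.
(d) Entailed — the narrative places the snapping before the scrubbing.
(e) Not entailed — Mary built the shed, not the fence; the fence belongs to the scrubbing event.

(c), (d)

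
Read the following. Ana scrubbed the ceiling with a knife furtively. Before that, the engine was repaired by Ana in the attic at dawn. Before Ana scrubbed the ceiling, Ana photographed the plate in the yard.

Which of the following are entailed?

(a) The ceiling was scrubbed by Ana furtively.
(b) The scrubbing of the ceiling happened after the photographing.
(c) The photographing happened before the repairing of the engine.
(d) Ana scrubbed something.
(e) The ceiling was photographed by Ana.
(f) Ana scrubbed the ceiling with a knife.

(a) Entailed — dropping 'with a knife' leaves a sub-description the original still satisfies.
(b) Entailed — the narrative places the photographing before the scrubbing.
(c) Not entailed — the narrative doesn't order the photographing relative to the repairing.
(d) Entailed — this follows by dropping conjuncts from the scrubbing event's description.
(e) Not entailed — Ana photographed the plate, not the ceiling; the ceiling belongs to the scrubbing event.
(f) Entailed — the original entails any weakening of itself; this just drops 'furtively'.

(a), (b), (d), (f)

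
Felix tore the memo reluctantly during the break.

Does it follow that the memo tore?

'Felix tore the memo' is the causative; it entails the inchoative 'the memo tore'.

yes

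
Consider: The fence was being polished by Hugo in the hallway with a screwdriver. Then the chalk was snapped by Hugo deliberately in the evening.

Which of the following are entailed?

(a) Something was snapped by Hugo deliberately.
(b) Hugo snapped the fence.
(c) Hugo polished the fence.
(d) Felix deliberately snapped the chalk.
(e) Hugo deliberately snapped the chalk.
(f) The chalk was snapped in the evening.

(a), (c), (e), (f)

(a) Entailed — dropping 'in the evening' and generalizing the patient leaves a sub-description the original still satisfies.
(b) Not entailed — Hugo snapped the chalk, not the fence; the fence belongs to the polishing event.
(c) Entailed — 'polish' is an activity; 'was polishing' entails that some polishing happened, so 'polished' holds.
(d) Not entailed — the passage has Hugo snapping the chalk, not Felix.
(e) Entailed — the original entails any weakening of itself; this just drops 'in the evening'.
(f) Entailed — this follows by dropping conjuncts from the snapping event's description.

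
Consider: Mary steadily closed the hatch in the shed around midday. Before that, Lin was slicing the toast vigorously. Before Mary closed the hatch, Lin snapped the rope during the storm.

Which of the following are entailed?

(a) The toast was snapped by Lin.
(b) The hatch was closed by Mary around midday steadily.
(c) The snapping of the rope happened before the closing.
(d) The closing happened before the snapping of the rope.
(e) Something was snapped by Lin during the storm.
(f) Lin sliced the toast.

(b), (c), (e)

(a) Not entailed — Lin snapped the rope, not the toast; the toast belongs to the slicing event.
(b) Entailed — this follows by dropping conjuncts from the closing event's description.
(c) Entailed — the narrative places the snapping before the closing.
(d) Not entailed — the narrative places the snapping before the closing, not after.
(e) Entailed — this follows by dropping conjuncts from the snapping event's description.
(f) Not entailed — 'was slicing' is progressive on an accomplishment; it does not entail the completed 'sliced'.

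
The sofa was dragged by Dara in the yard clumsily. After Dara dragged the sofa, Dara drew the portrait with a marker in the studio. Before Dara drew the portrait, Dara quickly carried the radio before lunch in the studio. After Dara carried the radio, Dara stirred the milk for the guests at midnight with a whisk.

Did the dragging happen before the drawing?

The narrative orders the dragging before the drawing.

yes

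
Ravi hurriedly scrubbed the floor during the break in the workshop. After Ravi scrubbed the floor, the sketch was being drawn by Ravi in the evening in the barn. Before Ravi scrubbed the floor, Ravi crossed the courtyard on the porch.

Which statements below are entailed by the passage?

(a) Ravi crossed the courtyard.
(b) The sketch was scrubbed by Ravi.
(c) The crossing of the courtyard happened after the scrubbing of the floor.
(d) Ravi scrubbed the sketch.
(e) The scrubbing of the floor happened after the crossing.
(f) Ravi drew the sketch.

(a), (e)

(a) Entailed — every conjunct here is already in the original crossing event.
(b) Not entailed — Ravi scrubbed the floor, not the sketch; the sketch belongs to the drawing event.
(c) Not entailed — the narrative places the crossing before the scrubbing, not after.
(d) Not entailed — Ravi scrubbed the floor, not the sketch; the sketch belongs to the drawing event.
(e) Entailed — the narrative places the crossing before the scrubbing.
(f) Not entailed — 'was drawing' is progressive on an accomplishment; it does not entail the completed 'drew'.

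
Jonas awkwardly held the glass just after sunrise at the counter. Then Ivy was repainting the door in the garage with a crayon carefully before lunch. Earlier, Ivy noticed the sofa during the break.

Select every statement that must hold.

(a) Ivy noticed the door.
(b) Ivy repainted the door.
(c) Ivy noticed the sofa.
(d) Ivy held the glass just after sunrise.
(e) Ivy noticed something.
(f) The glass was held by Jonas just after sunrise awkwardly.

(c), (e), (f)

(a) Not entailed — Ivy noticed the sofa, not the door; the door belongs to the repainting event.
(b) Not entailed — 'was repainting' is progressive on an accomplishment; it does not entail the completed 'repainted'.
(c) Entailed — this follows by dropping conjuncts from the noticing event's description.
(d) Not entailed — the passage has Jonas holding the glass, not Ivy.
(e) Entailed — dropping 'during the break' and generalizing the patient leaves a sub-description the original still satisfies.
(f) Entailed — dropping 'at the counter' leaves a sub-description the original still satisfies.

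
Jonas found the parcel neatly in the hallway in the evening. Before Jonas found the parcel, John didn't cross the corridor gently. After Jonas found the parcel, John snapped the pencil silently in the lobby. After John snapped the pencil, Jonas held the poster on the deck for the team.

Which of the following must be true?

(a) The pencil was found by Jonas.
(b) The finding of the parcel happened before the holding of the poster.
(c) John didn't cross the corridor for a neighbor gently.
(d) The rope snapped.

(a) Not entailed — Jonas found the parcel, not the pencil; the pencil belongs to the snapping event.
(b) Entailed — the narrative places the finding before the holding.
(c) Entailed — under negation, adding a further restriction is entailed: if no such crossing event occurred, none occurred for a neighbor either.
(d) Not entailed — the pencil is what snapped, not the rope.

(b), (c)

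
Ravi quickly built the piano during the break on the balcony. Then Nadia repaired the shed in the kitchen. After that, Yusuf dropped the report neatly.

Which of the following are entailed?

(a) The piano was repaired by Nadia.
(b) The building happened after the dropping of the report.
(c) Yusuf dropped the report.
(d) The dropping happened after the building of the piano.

(c), (d)

(a) Not entailed — Nadia repaired the shed, not the piano; the piano belongs to the building event.
(b) Not entailed — the narrative places the building before the dropping, not after.
(c) Entailed — this follows by dropping conjuncts from the dropping event's description.
(d) Entailed — the narrative places the building before the dropping.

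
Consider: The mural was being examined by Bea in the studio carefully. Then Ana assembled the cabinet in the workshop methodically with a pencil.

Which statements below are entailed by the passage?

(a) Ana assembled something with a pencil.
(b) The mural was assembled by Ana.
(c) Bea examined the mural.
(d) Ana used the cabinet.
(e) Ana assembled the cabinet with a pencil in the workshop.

(a) Entailed — dropping 'methodically', 'in the workshop' and generalizing the patient leaves a sub-description the original still satisfies.
(b) Not entailed — Ana assembled the cabinet, not the mural; the mural belongs to the examining event.
(c) Entailed — 'examine' is an activity; 'was examining' entails that some examining happened, so 'examined' holds.
(d) Not entailed — the cabinet is the patient, not an instrument — Ana used a pencil.
(e) Entailed — the original entails any weakening of itself; this just drops 'methodically'.

(a), (c), (e)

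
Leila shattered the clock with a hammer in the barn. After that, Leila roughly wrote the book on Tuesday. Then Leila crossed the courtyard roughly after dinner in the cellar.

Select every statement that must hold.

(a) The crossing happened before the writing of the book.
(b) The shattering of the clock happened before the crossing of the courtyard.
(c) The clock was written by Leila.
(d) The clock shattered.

(a) Not entailed — the narrative places the writing before the crossing, not after.
(b) Entailed — the narrative places the shattering before the crossing.
(c) Not entailed — Leila wrote the book, not the clock; the clock belongs to the shattering event.
(d) Entailed — 'Leila shattered the clock' is causative; it entails the inchoative 'the clock shattered'.

(b), (d)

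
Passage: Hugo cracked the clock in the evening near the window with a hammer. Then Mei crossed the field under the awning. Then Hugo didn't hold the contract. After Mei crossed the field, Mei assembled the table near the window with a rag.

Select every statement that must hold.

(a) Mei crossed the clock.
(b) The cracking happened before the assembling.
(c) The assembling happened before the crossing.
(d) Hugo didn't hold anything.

(b)

(a) Not entailed — Mei crossed the field, not the clock; the clock belongs to the cracking event.
(b) Entailed — the narrative places the cracking before the assembling.
(c) Not entailed — the narrative places the crossing before the assembling, not after.
(d) Not entailed — the original only denies this specific event; Hugo may have held something else.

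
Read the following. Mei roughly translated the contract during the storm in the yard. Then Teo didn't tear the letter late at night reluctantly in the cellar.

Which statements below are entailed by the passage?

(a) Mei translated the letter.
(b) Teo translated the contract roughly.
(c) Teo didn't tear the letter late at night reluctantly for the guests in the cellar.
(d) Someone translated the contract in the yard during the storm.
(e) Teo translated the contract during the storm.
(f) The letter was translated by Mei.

(a) Not entailed — Mei translated the contract, not the letter; the letter belongs to the tearing event.
(b) Not entailed — the passage has Mei translating the contract, not Teo.
(c) Entailed — under negation, adding a further restriction is entailed: if no such tearing event occurred, none occurred for the guests either.
(d) Entailed — dropping 'roughly' and generalizing the agent leaves a sub-description the original still satisfies.
(e) Not entailed — the passage has Mei translating the contract, not Teo.
(f) Not entailed — Mei translated the contract, not the letter; the letter belongs to the tearing event.

(c), (d)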